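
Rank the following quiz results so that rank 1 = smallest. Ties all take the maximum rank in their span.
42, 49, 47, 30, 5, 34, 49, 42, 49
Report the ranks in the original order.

Sorted (ascending): 5, 30, 34, 42, 42, 47, 49, 49, 49
The 2 values of 42 occupy positions 4–5 → each gets rank 5.
The 3 values of 49 occupy positions 7–9 → each gets rank 9.

5, 9, 6, 2, 1, 3, 9, 5, 9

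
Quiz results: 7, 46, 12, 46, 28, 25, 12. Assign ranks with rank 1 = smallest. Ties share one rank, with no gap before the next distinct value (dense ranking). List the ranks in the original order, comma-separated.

Sorted (ascending): 7, 12, 12, 25, 28, 46, 46
The 2 values of 12 share dense rank 2.
The 2 values of 46 share dense rank 5.
Remaining distinct values take the next consecutive integers.

1, 5, 2, 5, 4, 3, 2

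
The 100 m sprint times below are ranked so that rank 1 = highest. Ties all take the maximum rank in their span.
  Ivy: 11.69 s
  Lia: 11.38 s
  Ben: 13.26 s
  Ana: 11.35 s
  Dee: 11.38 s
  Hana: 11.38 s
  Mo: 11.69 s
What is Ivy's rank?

Sorted (descending): 13.26, 11.69, 11.69, 11.38, 11.38, 11.38, 11.35
The 2 values of 11.69 occupy positions 2–3 → each gets rank 3.
The 3 values of 11.38 occupy positions 4–6 → each gets rank 6.
Ivy has value 11.69 s → rank 3.

3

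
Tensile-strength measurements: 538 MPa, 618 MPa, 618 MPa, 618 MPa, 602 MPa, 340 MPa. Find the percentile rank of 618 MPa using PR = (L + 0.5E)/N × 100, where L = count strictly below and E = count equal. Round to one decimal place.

N = 6.
Strictly below 618: 3. Equal to 618: 3.
PR = (3 + 0.5·3)/6 × 100 = 75.0

75.0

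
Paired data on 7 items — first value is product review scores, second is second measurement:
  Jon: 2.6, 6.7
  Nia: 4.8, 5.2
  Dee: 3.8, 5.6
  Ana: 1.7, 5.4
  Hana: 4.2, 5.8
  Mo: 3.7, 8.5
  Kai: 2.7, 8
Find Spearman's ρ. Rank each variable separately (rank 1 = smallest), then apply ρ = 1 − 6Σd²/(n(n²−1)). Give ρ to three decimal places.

Ranks of variable 1: 2, 7, 5, 1, 6, 4, 3
Ranks of variable 2: 5, 1, 3, 2, 4, 7, 6
d = r₁ − r₂: -3, 6, 2, -1, 2, -3, -3
d²: 9, 36, 4, 1, 4, 9, 9; Σd² = 72
ρ = 1 − 6·72/(7·48) = 1 − 432/336 = -0.286

-0.286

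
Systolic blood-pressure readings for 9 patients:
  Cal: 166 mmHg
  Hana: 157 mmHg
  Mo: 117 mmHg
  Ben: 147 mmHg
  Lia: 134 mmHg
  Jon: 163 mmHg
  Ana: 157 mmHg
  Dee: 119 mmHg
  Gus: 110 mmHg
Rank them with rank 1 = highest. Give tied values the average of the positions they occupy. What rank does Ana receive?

3.5

Sorted (descending): 166, 163, 157, 157, 147, 134, 119, 117, 110
The 2 values of 157 occupy positions 3–4 → average rank (3+4)/2 = 3.5.
Ana has value 157 mmHg → rank 3.5.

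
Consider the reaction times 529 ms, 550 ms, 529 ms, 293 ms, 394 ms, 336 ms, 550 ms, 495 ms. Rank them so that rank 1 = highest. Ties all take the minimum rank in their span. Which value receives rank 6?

Sorted (descending): 550, 550, 529, 529, 495, 394, 336, 293
The 2 values of 550 occupy positions 1–2 → each gets rank 1.
The 2 values of 529 occupy positions 3–4 → each gets rank 3.
Rank 6 → value 394.

394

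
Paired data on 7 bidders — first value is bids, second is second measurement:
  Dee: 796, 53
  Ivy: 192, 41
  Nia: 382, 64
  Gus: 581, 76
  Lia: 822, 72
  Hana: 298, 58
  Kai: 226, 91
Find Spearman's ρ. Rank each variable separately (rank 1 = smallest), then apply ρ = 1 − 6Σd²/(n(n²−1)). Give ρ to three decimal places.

Ranks of variable 1: 6, 1, 4, 5, 7, 3, 2
Ranks of variable 2: 2, 1, 4, 6, 5, 3, 7
d = r₁ − r₂: 4, 0, 0, -1, 2, 0, -5
d²: 16, 0, 0, 1, 4, 0, 25; Σd² = 46
ρ = 1 − 6·46/(7·48) = 1 − 276/336 = 0.179

0.179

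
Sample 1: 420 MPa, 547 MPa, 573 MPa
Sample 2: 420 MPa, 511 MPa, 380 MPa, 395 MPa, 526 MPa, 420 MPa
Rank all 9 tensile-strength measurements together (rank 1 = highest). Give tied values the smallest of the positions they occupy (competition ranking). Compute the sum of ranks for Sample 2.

Sorted (descending): 573, 547, 526, 511, 420, 420, 420, 395, 380
The 3 values of 420 occupy positions 5–7 → each gets rank 5.
Sample 2 values → pooled ranks: 420→5, 511→4, 380→9, 395→8, 526→3, 420→5
Rank sum = 5 + 4 + 9 + 8 + 3 + 5 = 34

34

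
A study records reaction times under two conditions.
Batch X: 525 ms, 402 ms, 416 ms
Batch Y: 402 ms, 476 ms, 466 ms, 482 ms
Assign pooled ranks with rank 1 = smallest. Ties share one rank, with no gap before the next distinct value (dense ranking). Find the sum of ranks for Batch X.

9

Sorted (ascending): 402, 402, 416, 466, 476, 482, 525
The 2 values of 402 share dense rank 1.
Remaining distinct values take the next consecutive integers.
Batch X values → pooled ranks: 525→6, 402→1, 416→2
Rank sum = 6 + 1 + 2 = 9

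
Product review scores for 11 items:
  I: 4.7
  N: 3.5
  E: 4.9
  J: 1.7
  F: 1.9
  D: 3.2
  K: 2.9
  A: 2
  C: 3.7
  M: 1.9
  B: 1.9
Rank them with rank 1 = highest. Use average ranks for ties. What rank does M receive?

9

Sorted (descending): 4.9, 4.7, 3.7, 3.5, 3.2, 2.9, 2, 1.9, 1.9, 1.9, 1.7
The 3 values of 1.9 occupy positions 8–10 → average rank 9.
M has value 1.9 → rank 9.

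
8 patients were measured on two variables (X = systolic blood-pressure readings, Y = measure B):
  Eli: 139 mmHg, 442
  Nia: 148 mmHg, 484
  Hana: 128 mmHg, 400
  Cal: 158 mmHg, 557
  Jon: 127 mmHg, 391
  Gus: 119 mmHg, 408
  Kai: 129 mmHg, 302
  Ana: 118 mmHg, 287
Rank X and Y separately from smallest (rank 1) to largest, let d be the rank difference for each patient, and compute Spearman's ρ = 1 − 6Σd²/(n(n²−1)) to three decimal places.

Ranks of variable 1: 6, 7, 4, 8, 3, 2, 5, 1
Ranks of variable 2: 6, 7, 4, 8, 3, 5, 2, 1
d = r₁ − r₂: 0, 0, 0, 0, 0, -3, 3, 0
d²: 0, 0, 0, 0, 0, 9, 9, 0; Σd² = 18
ρ = 1 − 6·18/(8·63) = 1 − 108/504 = 0.786

0.786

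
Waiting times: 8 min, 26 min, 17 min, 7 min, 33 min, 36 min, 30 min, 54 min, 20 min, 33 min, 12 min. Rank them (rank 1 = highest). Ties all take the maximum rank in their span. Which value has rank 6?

26

Sorted (descending): 54, 36, 33, 33, 30, 26, 20, 17, 12, 8, 7
The 2 values of 33 occupy positions 3–4 → each gets rank 4.
Rank 6 → value 26.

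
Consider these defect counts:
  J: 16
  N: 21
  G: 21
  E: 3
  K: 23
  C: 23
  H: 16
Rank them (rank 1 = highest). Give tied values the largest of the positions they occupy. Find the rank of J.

Sorted (descending): 23, 23, 21, 21, 16, 16, 3
The 2 values of 23 occupy positions 1–2 → each gets rank 2.
The 2 values of 21 occupy positions 3–4 → each gets rank 4.
The 2 values of 16 occupy positions 5–6 → each gets rank 6.
J has value 16 → rank 6.

6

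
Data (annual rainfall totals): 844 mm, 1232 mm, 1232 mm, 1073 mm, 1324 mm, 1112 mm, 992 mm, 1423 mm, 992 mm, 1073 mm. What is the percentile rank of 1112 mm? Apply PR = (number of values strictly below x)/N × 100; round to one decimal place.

N = 10.
Strictly below 1112: 5. Equal to 1112: 1.
PR = 5/10 × 100 = 50.0

50.0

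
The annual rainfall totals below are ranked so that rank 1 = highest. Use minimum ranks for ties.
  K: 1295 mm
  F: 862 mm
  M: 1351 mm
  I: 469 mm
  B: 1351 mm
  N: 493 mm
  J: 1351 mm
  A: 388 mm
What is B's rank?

1

Sorted (descending): 1351, 1351, 1351, 1295, 862, 493, 469, 388
The 3 values of 1351 occupy positions 1–3 → each gets rank 1.
B has value 1351 mm → rank 1.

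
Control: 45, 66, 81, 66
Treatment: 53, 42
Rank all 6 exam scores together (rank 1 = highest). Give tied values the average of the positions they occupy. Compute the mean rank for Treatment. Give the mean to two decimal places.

Sorted (descending): 81, 66, 66, 53, 45, 42
The 2 values of 66 occupy positions 2–3 → average rank (2+3)/2 = 2.5.
Treatment values → pooled ranks: 53→4, 42→6
Mean rank = (4 + 6) / 2 = 5.00

5.00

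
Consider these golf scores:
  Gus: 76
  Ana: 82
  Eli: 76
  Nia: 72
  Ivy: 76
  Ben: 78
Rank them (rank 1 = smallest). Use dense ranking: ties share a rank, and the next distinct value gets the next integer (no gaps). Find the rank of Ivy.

2

Sorted (ascending): 72, 76, 76, 76, 78, 82
The 3 values of 76 share dense rank 2.
Remaining distinct values take the next consecutive integers.
Ivy has value 76 → rank 2.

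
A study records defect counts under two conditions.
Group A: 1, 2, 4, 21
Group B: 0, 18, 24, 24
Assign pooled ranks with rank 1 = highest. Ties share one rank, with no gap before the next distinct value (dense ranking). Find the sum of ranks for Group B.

12

Sorted (descending): 24, 24, 21, 18, 4, 2, 1, 0
The 2 values of 24 share dense rank 1.
Remaining distinct values take the next consecutive integers.
Group B values → pooled ranks: 0→7, 18→3, 24→1, 24→1
Rank sum = 7 + 3 + 1 + 1 = 12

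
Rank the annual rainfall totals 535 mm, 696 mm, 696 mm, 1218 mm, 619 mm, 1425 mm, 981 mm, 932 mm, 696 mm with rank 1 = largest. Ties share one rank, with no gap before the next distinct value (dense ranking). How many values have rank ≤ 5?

7

Sorted (descending): 1425, 1218, 981, 932, 696, 696, 696, 619, 535
The 3 values of 696 share dense rank 5.
Remaining distinct values take the next consecutive integers.
Ranks ≤ 5: {1, 2, 3, 4, 5, 5, 5} → 7 values.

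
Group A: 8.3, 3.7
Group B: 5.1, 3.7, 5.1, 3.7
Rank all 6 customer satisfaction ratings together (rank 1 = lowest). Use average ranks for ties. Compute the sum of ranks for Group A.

8

Sorted (ascending): 3.7, 3.7, 3.7, 5.1, 5.1, 8.3
The 3 values of 3.7 occupy positions 1–3 → average rank 2.
The 2 values of 5.1 occupy positions 4–5 → average rank (4+5)/2 = 4.5.
Group A values → pooled ranks: 8.3→6, 3.7→2
Rank sum = 6 + 2 = 8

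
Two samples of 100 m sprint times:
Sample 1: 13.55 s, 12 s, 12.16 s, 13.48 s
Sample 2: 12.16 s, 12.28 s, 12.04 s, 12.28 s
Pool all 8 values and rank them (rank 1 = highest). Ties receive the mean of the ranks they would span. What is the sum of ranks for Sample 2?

Sorted (descending): 13.55, 13.48, 12.28, 12.28, 12.16, 12.16, 12.04, 12
The 2 values of 12.28 occupy positions 3–4 → average rank (3+4)/2 = 3.5.
The 2 values of 12.16 occupy positions 5–6 → average rank (5+6)/2 = 5.5.
Sample 2 values → pooled ranks: 12.16→5.5, 12.28→3.5, 12.04→7, 12.28→3.5
Rank sum = 5.5 + 3.5 + 7 + 3.5 = 19.5

19.5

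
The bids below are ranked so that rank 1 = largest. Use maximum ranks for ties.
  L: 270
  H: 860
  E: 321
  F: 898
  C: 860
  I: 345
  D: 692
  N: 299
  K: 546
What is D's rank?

Sorted (descending): 898, 860, 860, 692, 546, 345, 321, 299, 270
The 2 values of 860 occupy positions 2–3 → each gets rank 3.
D has value 692 → rank 4.

4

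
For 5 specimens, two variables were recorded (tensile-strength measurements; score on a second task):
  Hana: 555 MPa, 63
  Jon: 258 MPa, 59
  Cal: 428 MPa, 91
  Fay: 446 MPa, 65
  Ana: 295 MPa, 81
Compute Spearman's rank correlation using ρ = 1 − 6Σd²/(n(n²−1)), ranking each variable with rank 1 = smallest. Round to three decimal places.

0.100

Ranks of variable 1: 5, 1, 3, 4, 2
Ranks of variable 2: 2, 1, 5, 3, 4
d = r₁ − r₂: 3, 0, -2, 1, -2
d²: 9, 0, 4, 1, 4; Σd² = 18
ρ = 1 − 6·18/(5·24) = 1 − 108/120 = 0.100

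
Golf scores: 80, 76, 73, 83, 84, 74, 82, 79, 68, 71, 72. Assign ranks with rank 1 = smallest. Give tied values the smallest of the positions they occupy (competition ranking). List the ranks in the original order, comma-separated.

Sorted (ascending): 68, 71, 72, 73, 74, 76, 79, 80, 82, 83, 84
No ties — each value takes its position as its rank.

8, 6, 4, 10, 11, 5, 9, 7, 1, 2, 3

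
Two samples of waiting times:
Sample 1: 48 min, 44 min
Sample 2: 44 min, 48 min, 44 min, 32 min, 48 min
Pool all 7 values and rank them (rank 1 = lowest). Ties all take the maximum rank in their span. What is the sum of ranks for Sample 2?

Sorted (ascending): 32, 44, 44, 44, 48, 48, 48
The 3 values of 44 occupy positions 2–4 → each gets rank 4.
The 3 values of 48 occupy positions 5–7 → each gets rank 7.
Sample 2 values → pooled ranks: 44→4, 48→7, 44→4, 32→1, 48→7
Rank sum = 4 + 7 + 4 + 1 + 7 = 23

23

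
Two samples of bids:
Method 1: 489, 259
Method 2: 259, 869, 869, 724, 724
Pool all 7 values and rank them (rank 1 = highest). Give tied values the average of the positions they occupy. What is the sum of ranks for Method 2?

16.5

Sorted (descending): 869, 869, 724, 724, 489, 259, 259
The 2 values of 869 occupy positions 1–2 → average rank (1+2)/2 = 1.5.
The 2 values of 724 occupy positions 3–4 → average rank (3+4)/2 = 3.5.
The 2 values of 259 occupy positions 6–7 → average rank (6+7)/2 = 6.5.
Method 2 values → pooled ranks: 259→6.5, 869→1.5, 869→1.5, 724→3.5, 724→3.5
Rank sum = 6.5 + 1.5 + 1.5 + 3.5 + 3.5 = 16.5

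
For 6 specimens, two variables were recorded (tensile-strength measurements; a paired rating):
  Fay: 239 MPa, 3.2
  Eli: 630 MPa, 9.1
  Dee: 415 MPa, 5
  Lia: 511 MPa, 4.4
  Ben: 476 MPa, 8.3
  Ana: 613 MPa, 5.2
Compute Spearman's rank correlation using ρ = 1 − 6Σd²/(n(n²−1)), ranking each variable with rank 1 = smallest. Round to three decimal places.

Ranks of variable 1: 1, 6, 2, 4, 3, 5
Ranks of variable 2: 1, 6, 3, 2, 5, 4
d = r₁ − r₂: 0, 0, -1, 2, -2, 1
d²: 0, 0, 1, 4, 4, 1; Σd² = 10
ρ = 1 − 6·10/(6·35) = 1 − 60/210 = 0.714

0.714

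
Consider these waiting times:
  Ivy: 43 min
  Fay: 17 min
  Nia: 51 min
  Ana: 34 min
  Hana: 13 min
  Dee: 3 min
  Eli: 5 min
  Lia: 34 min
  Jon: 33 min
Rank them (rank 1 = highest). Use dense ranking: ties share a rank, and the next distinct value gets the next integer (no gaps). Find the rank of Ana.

Sorted (descending): 51, 43, 34, 34, 33, 17, 13, 5, 3
The 2 values of 34 share dense rank 3.
Remaining distinct values take the next consecutive integers.
Ana has value 34 min → rank 3.

3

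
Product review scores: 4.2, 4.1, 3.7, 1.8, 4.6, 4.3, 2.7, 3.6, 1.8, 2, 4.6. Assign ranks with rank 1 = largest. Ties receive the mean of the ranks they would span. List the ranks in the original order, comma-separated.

Sorted (descending): 4.6, 4.6, 4.3, 4.2, 4.1, 3.7, 3.6, 2.7, 2, 1.8, 1.8
The 2 values of 4.6 occupy positions 1–2 → average rank (1+2)/2 = 1.5.
The 2 values of 1.8 occupy positions 10–11 → average rank (10+11)/2 = 10.5.

4, 5, 6, 10.5, 1.5, 3, 8, 7, 10.5, 9, 1.5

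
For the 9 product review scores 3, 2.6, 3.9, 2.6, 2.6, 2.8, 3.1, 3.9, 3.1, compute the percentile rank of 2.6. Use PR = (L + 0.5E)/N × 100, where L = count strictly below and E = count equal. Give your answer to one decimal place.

16.7

N = 9.
Strictly below 2.6: 0. Equal to 2.6: 3.
PR = (0 + 0.5·3)/9 × 100 = 16.7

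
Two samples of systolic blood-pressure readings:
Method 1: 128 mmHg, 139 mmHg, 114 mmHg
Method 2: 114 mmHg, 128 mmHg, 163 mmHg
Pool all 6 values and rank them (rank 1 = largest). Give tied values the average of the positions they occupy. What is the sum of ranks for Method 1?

Sorted (descending): 163, 139, 128, 128, 114, 114
The 2 values of 128 occupy positions 3–4 → average rank (3+4)/2 = 3.5.
The 2 values of 114 occupy positions 5–6 → average rank (5+6)/2 = 5.5.
Method 1 values → pooled ranks: 128→3.5, 139→2, 114→5.5
Rank sum = 3.5 + 2 + 5.5 = 11

11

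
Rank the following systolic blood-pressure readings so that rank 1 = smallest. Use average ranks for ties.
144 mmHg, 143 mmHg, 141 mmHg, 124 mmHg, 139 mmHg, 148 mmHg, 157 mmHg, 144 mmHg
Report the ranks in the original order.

5.5, 4, 3, 1, 2, 7, 8, 5.5

Sorted (ascending): 124, 139, 141, 143, 144, 144, 148, 157
The 2 values of 144 occupy positions 5–6 → average rank (5+6)/2 = 5.5.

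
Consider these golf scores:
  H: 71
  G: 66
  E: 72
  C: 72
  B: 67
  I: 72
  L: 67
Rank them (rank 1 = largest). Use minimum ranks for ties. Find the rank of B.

5

Sorted (descending): 72, 72, 72, 71, 67, 67, 66
The 3 values of 72 occupy positions 1–3 → each gets rank 1.
The 2 values of 67 occupy positions 5–6 → each gets rank 5.
B has value 67 → rank 5.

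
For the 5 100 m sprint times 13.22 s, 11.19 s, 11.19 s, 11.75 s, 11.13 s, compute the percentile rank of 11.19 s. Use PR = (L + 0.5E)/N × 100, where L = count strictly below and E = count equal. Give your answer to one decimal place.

40.0

N = 5.
Strictly below 11.19: 1. Equal to 11.19: 2.
PR = (1 + 0.5·2)/5 × 100 = 40.0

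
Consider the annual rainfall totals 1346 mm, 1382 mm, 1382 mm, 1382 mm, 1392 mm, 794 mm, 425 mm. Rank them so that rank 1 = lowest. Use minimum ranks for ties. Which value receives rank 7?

1392

Sorted (ascending): 425, 794, 1346, 1382, 1382, 1382, 1392
The 3 values of 1382 occupy positions 4–6 → each gets rank 4.
Rank 7 → value 1392.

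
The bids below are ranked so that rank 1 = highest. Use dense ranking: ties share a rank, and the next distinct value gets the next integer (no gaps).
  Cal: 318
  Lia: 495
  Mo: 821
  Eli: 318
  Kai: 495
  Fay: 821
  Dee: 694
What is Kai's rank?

Sorted (descending): 821, 821, 694, 495, 495, 318, 318
The 2 values of 821 share dense rank 1.
The 2 values of 495 share dense rank 3.
The 2 values of 318 share dense rank 4.
Remaining distinct values take the next consecutive integers.
Kai has value 495 → rank 3.

3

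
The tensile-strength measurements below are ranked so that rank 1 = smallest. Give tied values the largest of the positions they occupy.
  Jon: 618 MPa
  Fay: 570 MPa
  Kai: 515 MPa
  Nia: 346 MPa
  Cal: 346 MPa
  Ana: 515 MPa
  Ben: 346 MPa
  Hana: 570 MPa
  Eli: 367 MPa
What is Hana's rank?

8

Sorted (ascending): 346, 346, 346, 367, 515, 515, 570, 570, 618
The 3 values of 346 occupy positions 1–3 → each gets rank 3.
The 2 values of 515 occupy positions 5–6 → each gets rank 6.
The 2 values of 570 occupy positions 7–8 → each gets rank 8.
Hana has value 570 MPa → rank 8.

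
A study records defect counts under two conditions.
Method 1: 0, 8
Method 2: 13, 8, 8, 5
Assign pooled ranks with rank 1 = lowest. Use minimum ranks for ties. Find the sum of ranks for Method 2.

Sorted (ascending): 0, 5, 8, 8, 8, 13
The 3 values of 8 occupy positions 3–5 → each gets rank 3.
Method 2 values → pooled ranks: 13→6, 8→3, 8→3, 5→2
Rank sum = 6 + 3 + 3 + 2 = 14

14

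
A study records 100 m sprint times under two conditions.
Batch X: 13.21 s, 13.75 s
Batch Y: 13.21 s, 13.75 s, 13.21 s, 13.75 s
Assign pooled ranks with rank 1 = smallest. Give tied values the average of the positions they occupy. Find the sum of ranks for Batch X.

Sorted (ascending): 13.21, 13.21, 13.21, 13.75, 13.75, 13.75
The 3 values of 13.21 occupy positions 1–3 → average rank 2.
The 3 values of 13.75 occupy positions 4–6 → average rank 5.
Batch X values → pooled ranks: 13.21→2, 13.75→5
Rank sum = 2 + 5 = 7

7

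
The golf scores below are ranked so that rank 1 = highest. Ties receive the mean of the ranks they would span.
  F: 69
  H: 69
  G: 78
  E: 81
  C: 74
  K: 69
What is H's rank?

Sorted (descending): 81, 78, 74, 69, 69, 69
The 3 values of 69 occupy positions 4–6 → average rank 5.
H has value 69 → rank 5.

5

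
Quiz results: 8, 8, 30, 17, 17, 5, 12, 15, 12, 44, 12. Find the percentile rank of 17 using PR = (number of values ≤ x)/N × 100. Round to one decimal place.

N = 11.
Strictly below 17: 7. Equal to 17: 2.
PR = 9/11 × 100 = 81.8

81.8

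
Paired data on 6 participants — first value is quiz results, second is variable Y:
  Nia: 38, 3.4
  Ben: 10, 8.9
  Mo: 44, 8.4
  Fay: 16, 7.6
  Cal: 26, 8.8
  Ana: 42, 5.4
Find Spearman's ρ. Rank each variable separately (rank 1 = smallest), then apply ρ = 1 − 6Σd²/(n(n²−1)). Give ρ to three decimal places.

-0.486

Ranks of variable 1: 4, 1, 6, 2, 3, 5
Ranks of variable 2: 1, 6, 4, 3, 5, 2
d = r₁ − r₂: 3, -5, 2, -1, -2, 3
d²: 9, 25, 4, 1, 4, 9; Σd² = 52
ρ = 1 − 6·52/(6·35) = 1 − 312/210 = -0.486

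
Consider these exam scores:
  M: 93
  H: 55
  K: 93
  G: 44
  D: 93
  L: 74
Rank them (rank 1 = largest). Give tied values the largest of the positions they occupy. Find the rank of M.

Sorted (descending): 93, 93, 93, 74, 55, 44
The 3 values of 93 occupy positions 1–3 → each gets rank 3.
M has value 93 → rank 3.

3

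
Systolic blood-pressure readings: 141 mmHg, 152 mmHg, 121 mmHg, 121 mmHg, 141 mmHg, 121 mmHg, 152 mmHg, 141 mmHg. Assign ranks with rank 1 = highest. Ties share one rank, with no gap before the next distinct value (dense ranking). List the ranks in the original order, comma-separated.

2, 1, 3, 3, 2, 3, 1, 2

Sorted (descending): 152, 152, 141, 141, 141, 121, 121, 121
The 2 values of 152 share dense rank 1.
The 3 values of 141 share dense rank 2.
The 3 values of 121 share dense rank 3.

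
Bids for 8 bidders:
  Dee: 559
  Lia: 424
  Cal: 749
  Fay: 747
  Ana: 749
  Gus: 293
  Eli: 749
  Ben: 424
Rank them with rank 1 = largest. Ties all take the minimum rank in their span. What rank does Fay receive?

Sorted (descending): 749, 749, 749, 747, 559, 424, 424, 293
The 3 values of 749 occupy positions 1–3 → each gets rank 1.
The 2 values of 424 occupy positions 6–7 → each gets rank 6.
Fay has value 747 → rank 4.

4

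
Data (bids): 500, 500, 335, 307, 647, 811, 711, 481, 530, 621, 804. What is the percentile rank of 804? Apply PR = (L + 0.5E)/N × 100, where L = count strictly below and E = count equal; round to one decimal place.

86.4

N = 11.
Strictly below 804: 9. Equal to 804: 1.
PR = (9 + 0.5·1)/11 × 100 = 86.4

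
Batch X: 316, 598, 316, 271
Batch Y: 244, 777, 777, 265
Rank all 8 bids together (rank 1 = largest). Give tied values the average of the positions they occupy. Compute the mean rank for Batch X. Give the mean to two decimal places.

Sorted (descending): 777, 777, 598, 316, 316, 271, 265, 244
The 2 values of 777 occupy positions 1–2 → average rank (1+2)/2 = 1.5.
The 2 values of 316 occupy positions 4–5 → average rank (4+5)/2 = 4.5.
Batch X values → pooled ranks: 316→4.5, 598→3, 316→4.5, 271→6
Mean rank = (4.5 + 3 + 4.5 + 6) / 4 = 4.50

4.50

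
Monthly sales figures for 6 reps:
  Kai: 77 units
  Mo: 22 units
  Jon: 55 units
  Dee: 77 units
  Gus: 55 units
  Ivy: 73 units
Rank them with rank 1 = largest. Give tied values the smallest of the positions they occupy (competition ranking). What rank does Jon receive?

Sorted (descending): 77, 77, 73, 55, 55, 22
The 2 values of 77 occupy positions 1–2 → each gets rank 1.
The 2 values of 55 occupy positions 4–5 → each gets rank 4.
Jon has value 55 units → rank 4.

4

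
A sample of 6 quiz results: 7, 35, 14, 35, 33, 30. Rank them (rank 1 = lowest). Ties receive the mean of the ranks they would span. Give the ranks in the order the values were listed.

Sorted (ascending): 7, 14, 30, 33, 35, 35
The 2 values of 35 occupy positions 5–6 → average rank (5+6)/2 = 5.5.

1, 5.5, 2, 5.5, 4, 3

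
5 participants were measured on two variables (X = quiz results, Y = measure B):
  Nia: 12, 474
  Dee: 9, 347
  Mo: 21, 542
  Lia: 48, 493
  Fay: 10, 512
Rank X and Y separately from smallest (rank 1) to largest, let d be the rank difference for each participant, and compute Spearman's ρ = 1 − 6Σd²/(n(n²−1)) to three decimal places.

Ranks of variable 1: 3, 1, 4, 5, 2
Ranks of variable 2: 2, 1, 5, 3, 4
d = r₁ − r₂: 1, 0, -1, 2, -2
d²: 1, 0, 1, 4, 4; Σd² = 10
ρ = 1 − 6·10/(5·24) = 1 − 60/120 = 0.500

0.500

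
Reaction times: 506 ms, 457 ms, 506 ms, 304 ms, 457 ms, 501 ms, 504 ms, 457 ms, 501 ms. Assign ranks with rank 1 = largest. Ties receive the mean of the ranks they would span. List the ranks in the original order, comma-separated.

Sorted (descending): 506, 506, 504, 501, 501, 457, 457, 457, 304
The 2 values of 506 occupy positions 1–2 → average rank (1+2)/2 = 1.5.
The 2 values of 501 occupy positions 4–5 → average rank (4+5)/2 = 4.5.
The 3 values of 457 occupy positions 6–8 → average rank 7.

1.5, 7, 1.5, 9, 7, 4.5, 3, 7, 4.5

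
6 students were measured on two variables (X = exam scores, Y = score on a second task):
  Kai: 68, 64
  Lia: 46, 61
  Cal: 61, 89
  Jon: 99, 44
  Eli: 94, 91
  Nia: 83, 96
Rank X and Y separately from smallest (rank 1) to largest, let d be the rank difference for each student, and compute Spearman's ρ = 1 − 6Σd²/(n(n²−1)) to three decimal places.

Ranks of variable 1: 3, 1, 2, 6, 5, 4
Ranks of variable 2: 3, 2, 4, 1, 5, 6
d = r₁ − r₂: 0, -1, -2, 5, 0, -2
d²: 0, 1, 4, 25, 0, 4; Σd² = 34
ρ = 1 − 6·34/(6·35) = 1 − 204/210 = 0.029

0.029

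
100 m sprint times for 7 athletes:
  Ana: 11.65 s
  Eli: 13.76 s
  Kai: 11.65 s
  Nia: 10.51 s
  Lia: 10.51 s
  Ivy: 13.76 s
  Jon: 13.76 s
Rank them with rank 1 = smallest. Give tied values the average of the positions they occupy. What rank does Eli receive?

6

Sorted (ascending): 10.51, 10.51, 11.65, 11.65, 13.76, 13.76, 13.76
The 2 values of 10.51 occupy positions 1–2 → average rank (1+2)/2 = 1.5.
The 2 values of 11.65 occupy positions 3–4 → average rank (3+4)/2 = 3.5.
The 3 values of 13.76 occupy positions 5–7 → average rank 6.
Eli has value 13.76 s → rank 6.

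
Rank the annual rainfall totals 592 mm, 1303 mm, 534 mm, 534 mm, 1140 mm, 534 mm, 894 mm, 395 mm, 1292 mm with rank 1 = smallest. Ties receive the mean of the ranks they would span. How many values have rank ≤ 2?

Sorted (ascending): 395, 534, 534, 534, 592, 894, 1140, 1292, 1303
The 3 values of 534 occupy positions 2–4 → average rank 3.
Ranks ≤ 2: {1} → 1 value.

1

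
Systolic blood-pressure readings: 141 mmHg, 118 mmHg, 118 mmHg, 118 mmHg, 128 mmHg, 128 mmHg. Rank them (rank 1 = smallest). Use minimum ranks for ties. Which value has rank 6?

Sorted (ascending): 118, 118, 118, 128, 128, 141
The 3 values of 118 occupy positions 1–3 → each gets rank 1.
The 2 values of 128 occupy positions 4–5 → each gets rank 4.
Rank 6 → value 141.

141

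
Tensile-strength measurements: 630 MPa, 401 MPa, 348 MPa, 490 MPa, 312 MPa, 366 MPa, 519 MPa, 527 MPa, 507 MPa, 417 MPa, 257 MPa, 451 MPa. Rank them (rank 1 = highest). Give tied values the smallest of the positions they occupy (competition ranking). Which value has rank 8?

401

Sorted (descending): 630, 527, 519, 507, 490, 451, 417, 401, 366, 348, 312, 257
No ties — each value takes its position as its rank.
Rank 8 → value 401.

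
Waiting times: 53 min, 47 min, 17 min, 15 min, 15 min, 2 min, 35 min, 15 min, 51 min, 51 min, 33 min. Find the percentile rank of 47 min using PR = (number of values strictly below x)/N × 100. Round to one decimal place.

N = 11.
Strictly below 47: 7. Equal to 47: 1.
PR = 7/11 × 100 = 63.6

63.6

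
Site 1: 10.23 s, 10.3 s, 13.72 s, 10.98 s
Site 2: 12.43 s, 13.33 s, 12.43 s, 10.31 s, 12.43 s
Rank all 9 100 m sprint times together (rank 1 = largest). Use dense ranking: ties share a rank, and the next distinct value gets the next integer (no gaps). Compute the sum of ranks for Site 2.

Sorted (descending): 13.72, 13.33, 12.43, 12.43, 12.43, 10.98, 10.31, 10.3, 10.23
The 3 values of 12.43 share dense rank 3.
Remaining distinct values take the next consecutive integers.
Site 2 values → pooled ranks: 12.43→3, 13.33→2, 12.43→3, 10.31→5, 12.43→3
Rank sum = 3 + 2 + 3 + 5 + 3 = 16

16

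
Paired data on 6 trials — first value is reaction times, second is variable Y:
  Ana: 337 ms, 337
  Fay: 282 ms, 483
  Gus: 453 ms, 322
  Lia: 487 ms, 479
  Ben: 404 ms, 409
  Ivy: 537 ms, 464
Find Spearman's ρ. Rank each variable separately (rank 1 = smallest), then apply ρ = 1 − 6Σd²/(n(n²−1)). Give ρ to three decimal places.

Ranks of variable 1: 2, 1, 4, 5, 3, 6
Ranks of variable 2: 2, 6, 1, 5, 3, 4
d = r₁ − r₂: 0, -5, 3, 0, 0, 2
d²: 0, 25, 9, 0, 0, 4; Σd² = 38
ρ = 1 − 6·38/(6·35) = 1 − 228/210 = -0.086

-0.086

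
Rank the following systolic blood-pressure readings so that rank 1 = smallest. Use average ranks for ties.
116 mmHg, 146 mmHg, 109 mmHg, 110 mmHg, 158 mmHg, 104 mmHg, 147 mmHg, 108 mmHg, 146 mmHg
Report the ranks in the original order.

5, 6.5, 3, 4, 9, 1, 8, 2, 6.5

Sorted (ascending): 104, 108, 109, 110, 116, 146, 146, 147, 158
The 2 values of 146 occupy positions 6–7 → average rank (6+7)/2 = 6.5.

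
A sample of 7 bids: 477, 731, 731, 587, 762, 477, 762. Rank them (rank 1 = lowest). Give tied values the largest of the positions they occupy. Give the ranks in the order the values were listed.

Sorted (ascending): 477, 477, 587, 731, 731, 762, 762
The 2 values of 477 occupy positions 1–2 → each gets rank 2.
The 2 values of 731 occupy positions 4–5 → each gets rank 5.
The 2 values of 762 occupy positions 6–7 → each gets rank 7.

2, 5, 5, 3, 7, 2, 7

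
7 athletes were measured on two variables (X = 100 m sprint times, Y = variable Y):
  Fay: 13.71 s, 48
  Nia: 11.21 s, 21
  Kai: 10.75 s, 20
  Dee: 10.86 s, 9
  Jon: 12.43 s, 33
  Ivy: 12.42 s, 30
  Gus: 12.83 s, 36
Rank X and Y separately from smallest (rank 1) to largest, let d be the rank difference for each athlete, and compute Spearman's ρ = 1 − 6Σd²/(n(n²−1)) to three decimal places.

0.964

Ranks of variable 1: 7, 3, 1, 2, 5, 4, 6
Ranks of variable 2: 7, 3, 2, 1, 5, 4, 6
d = r₁ − r₂: 0, 0, -1, 1, 0, 0, 0
d²: 0, 0, 1, 1, 0, 0, 0; Σd² = 2
ρ = 1 − 6·2/(7·48) = 1 − 12/336 = 0.964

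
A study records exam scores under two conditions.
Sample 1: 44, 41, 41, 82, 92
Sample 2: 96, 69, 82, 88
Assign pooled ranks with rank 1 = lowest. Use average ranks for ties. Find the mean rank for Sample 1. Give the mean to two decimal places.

Sorted (ascending): 41, 41, 44, 69, 82, 82, 88, 92, 96
The 2 values of 41 occupy positions 1–2 → average rank (1+2)/2 = 1.5.
The 2 values of 82 occupy positions 5–6 → average rank (5+6)/2 = 5.5.
Sample 1 values → pooled ranks: 44→3, 41→1.5, 41→1.5, 82→5.5, 92→8
Mean rank = (3 + 1.5 + 1.5 + 5.5 + 8) / 5 = 3.90

3.90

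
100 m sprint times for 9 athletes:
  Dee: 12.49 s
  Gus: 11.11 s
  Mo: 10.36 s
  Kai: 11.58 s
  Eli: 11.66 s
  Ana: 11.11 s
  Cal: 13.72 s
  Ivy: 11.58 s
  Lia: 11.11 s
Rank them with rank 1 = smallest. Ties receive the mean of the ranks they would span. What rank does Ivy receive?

Sorted (ascending): 10.36, 11.11, 11.11, 11.11, 11.58, 11.58, 11.66, 12.49, 13.72
The 3 values of 11.11 occupy positions 2–4 → average rank 3.
The 2 values of 11.58 occupy positions 5–6 → average rank (5+6)/2 = 5.5.
Ivy has value 11.58 s → rank 5.5.

5.5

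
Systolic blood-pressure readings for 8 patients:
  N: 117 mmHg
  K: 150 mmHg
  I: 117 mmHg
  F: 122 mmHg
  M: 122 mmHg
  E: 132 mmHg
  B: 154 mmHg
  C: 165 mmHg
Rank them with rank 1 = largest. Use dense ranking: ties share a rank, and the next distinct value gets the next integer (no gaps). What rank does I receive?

Sorted (descending): 165, 154, 150, 132, 122, 122, 117, 117
The 2 values of 122 share dense rank 5.
The 2 values of 117 share dense rank 6.
Remaining distinct values take the next consecutive integers.
I has value 117 mmHg → rank 6.

6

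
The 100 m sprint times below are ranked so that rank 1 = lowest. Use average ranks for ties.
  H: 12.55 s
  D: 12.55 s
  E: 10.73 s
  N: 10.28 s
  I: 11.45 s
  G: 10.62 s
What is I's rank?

Sorted (ascending): 10.28, 10.62, 10.73, 11.45, 12.55, 12.55
The 2 values of 12.55 occupy positions 5–6 → average rank (5+6)/2 = 5.5.
I has value 11.45 s → rank 4.

4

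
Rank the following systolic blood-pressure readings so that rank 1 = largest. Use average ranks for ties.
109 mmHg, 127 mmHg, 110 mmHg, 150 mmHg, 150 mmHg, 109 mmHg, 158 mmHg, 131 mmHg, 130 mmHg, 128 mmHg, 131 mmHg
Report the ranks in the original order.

Sorted (descending): 158, 150, 150, 131, 131, 130, 128, 127, 110, 109, 109
The 2 values of 150 occupy positions 2–3 → average rank (2+3)/2 = 2.5.
The 2 values of 131 occupy positions 4–5 → average rank (4+5)/2 = 4.5.
The 2 values of 109 occupy positions 10–11 → average rank (10+11)/2 = 10.5.

10.5, 8, 9, 2.5, 2.5, 10.5, 1, 4.5, 6, 7, 4.5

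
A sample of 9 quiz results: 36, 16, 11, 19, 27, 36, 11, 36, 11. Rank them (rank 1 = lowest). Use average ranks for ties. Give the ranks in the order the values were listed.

8, 4, 2, 5, 6, 8, 2, 8, 2

Sorted (ascending): 11, 11, 11, 16, 19, 27, 36, 36, 36
The 3 values of 11 occupy positions 1–3 → average rank 2.
The 3 values of 36 occupy positions 7–9 → average rank 8.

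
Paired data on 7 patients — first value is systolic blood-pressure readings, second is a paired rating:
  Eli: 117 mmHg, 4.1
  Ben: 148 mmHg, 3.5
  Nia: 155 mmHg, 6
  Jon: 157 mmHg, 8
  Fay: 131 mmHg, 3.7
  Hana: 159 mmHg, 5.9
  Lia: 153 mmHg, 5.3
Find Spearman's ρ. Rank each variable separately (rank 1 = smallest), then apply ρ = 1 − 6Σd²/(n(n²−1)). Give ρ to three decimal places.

Ranks of variable 1: 1, 3, 5, 6, 2, 7, 4
Ranks of variable 2: 3, 1, 6, 7, 2, 5, 4
d = r₁ − r₂: -2, 2, -1, -1, 0, 2, 0
d²: 4, 4, 1, 1, 0, 4, 0; Σd² = 14
ρ = 1 − 6·14/(7·48) = 1 − 84/336 = 0.750

0.750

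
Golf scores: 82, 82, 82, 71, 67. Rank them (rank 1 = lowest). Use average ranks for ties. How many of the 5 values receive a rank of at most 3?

Sorted (ascending): 67, 71, 82, 82, 82
The 3 values of 82 occupy positions 3–5 → average rank 4.
Ranks ≤ 3: {1, 2} → 2 values.

2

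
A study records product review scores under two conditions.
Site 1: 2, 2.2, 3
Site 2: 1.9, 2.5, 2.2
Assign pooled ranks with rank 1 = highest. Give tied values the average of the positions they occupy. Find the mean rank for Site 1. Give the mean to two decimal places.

Sorted (descending): 3, 2.5, 2.2, 2.2, 2, 1.9
The 2 values of 2.2 occupy positions 3–4 → average rank (3+4)/2 = 3.5.
Site 1 values → pooled ranks: 2→5, 2.2→3.5, 3→1
Mean rank = (5 + 3.5 + 1) / 3 = 3.17

3.17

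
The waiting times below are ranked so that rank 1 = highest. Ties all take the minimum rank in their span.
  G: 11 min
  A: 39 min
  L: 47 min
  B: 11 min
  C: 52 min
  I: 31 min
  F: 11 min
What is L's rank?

Sorted (descending): 52, 47, 39, 31, 11, 11, 11
The 3 values of 11 occupy positions 5–7 → each gets rank 5.
L has value 47 min → rank 2.

2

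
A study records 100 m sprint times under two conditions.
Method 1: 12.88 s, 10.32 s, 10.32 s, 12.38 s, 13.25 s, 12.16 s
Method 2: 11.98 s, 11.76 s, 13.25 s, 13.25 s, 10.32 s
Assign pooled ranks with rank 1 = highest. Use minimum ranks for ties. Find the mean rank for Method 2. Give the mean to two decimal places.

5.20

Sorted (descending): 13.25, 13.25, 13.25, 12.88, 12.38, 12.16, 11.98, 11.76, 10.32, 10.32, 10.32
The 3 values of 13.25 occupy positions 1–3 → each gets rank 1.
The 3 values of 10.32 occupy positions 9–11 → each gets rank 9.
Method 2 values → pooled ranks: 11.98→7, 11.76→8, 13.25→1, 13.25→1, 10.32→9
Mean rank = (7 + 8 + 1 + 1 + 9) / 5 = 5.20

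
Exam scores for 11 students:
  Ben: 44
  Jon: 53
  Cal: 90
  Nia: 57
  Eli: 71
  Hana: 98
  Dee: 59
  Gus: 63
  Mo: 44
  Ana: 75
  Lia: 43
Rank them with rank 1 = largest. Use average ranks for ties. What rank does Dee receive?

6

Sorted (descending): 98, 90, 75, 71, 63, 59, 57, 53, 44, 44, 43
The 2 values of 44 occupy positions 9–10 → average rank (9+10)/2 = 9.5.
Dee has value 59 → rank 6.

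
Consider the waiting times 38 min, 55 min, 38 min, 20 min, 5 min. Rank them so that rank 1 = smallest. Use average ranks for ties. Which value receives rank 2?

20

Sorted (ascending): 5, 20, 38, 38, 55
The 2 values of 38 occupy positions 3–4 → average rank (3+4)/2 = 3.5.
Rank 2 → value 20.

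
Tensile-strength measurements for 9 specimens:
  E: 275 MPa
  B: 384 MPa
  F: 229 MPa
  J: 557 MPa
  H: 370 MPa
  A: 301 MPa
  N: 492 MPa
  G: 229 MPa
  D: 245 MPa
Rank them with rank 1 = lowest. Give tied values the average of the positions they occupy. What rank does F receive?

Sorted (ascending): 229, 229, 245, 275, 301, 370, 384, 492, 557
The 2 values of 229 occupy positions 1–2 → average rank (1+2)/2 = 1.5.
F has value 229 MPa → rank 1.5.

1.5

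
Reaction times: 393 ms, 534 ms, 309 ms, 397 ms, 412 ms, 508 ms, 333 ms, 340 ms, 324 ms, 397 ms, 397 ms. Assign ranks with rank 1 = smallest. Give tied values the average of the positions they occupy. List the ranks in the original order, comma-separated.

Sorted (ascending): 309, 324, 333, 340, 393, 397, 397, 397, 412, 508, 534
The 3 values of 397 occupy positions 6–8 → average rank 7.

5, 11, 1, 7, 9, 10, 3, 4, 2, 7, 7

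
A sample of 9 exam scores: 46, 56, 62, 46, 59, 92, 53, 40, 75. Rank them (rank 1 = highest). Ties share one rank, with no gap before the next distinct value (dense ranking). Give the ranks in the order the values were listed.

7, 5, 3, 7, 4, 1, 6, 8, 2

Sorted (descending): 92, 75, 62, 59, 56, 53, 46, 46, 40
The 2 values of 46 share dense rank 7.
Remaining distinct values take the next consecutive integers.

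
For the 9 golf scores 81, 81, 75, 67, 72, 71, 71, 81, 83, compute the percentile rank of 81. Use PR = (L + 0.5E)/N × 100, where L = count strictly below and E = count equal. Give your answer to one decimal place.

72.2

N = 9.
Strictly below 81: 5. Equal to 81: 3.
PR = (5 + 0.5·3)/9 × 100 = 72.2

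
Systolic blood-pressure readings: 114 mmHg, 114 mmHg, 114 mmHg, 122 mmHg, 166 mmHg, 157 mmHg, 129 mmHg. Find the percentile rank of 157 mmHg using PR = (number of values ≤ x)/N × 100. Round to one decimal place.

N = 7.
Strictly below 157: 5. Equal to 157: 1.
PR = 6/7 × 100 = 85.7

85.7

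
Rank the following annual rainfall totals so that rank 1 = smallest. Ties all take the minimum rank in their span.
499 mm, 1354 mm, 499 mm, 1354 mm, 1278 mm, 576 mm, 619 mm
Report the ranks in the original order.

1, 6, 1, 6, 5, 3, 4

Sorted (ascending): 499, 499, 576, 619, 1278, 1354, 1354
The 2 values of 499 occupy positions 1–2 → each gets rank 1.
The 2 values of 1354 occupy positions 6–7 → each gets rank 6.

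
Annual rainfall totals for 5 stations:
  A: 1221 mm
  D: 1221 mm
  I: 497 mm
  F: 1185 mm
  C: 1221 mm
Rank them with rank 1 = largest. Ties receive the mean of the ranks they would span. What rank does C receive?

Sorted (descending): 1221, 1221, 1221, 1185, 497
The 3 values of 1221 occupy positions 1–3 → average rank 2.
C has value 1221 mm → rank 2.

2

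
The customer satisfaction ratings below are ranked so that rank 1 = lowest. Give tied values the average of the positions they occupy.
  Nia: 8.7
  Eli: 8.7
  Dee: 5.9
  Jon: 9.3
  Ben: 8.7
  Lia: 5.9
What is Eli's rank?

Sorted (ascending): 5.9, 5.9, 8.7, 8.7, 8.7, 9.3
The 2 values of 5.9 occupy positions 1–2 → average rank (1+2)/2 = 1.5.
The 3 values of 8.7 occupy positions 3–5 → average rank 4.
Eli has value 8.7 → rank 4.

4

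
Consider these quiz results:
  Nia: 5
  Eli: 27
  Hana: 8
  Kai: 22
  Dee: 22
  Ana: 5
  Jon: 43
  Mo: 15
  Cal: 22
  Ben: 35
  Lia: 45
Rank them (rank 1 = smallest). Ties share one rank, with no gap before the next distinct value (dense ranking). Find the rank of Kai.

Sorted (ascending): 5, 5, 8, 15, 22, 22, 22, 27, 35, 43, 45
The 2 values of 5 share dense rank 1.
The 3 values of 22 share dense rank 4.
Remaining distinct values take the next consecutive integers.
Kai has value 22 → rank 4.

4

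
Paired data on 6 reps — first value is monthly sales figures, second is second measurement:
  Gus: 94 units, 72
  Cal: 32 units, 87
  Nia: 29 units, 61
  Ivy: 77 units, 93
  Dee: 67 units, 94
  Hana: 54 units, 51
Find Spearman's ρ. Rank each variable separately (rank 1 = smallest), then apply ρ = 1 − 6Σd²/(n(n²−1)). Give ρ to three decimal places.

0.371

Ranks of variable 1: 6, 2, 1, 5, 4, 3
Ranks of variable 2: 3, 4, 2, 5, 6, 1
d = r₁ − r₂: 3, -2, -1, 0, -2, 2
d²: 9, 4, 1, 0, 4, 4; Σd² = 22
ρ = 1 − 6·22/(6·35) = 1 − 132/210 = 0.371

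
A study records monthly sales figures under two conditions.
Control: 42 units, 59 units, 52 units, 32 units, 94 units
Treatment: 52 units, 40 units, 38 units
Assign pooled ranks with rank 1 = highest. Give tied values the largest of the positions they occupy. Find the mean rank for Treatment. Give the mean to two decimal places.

Sorted (descending): 94, 59, 52, 52, 42, 40, 38, 32
The 2 values of 52 occupy positions 3–4 → each gets rank 4.
Treatment values → pooled ranks: 52→4, 40→6, 38→7
Mean rank = (4 + 6 + 7) / 3 = 5.67

5.67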